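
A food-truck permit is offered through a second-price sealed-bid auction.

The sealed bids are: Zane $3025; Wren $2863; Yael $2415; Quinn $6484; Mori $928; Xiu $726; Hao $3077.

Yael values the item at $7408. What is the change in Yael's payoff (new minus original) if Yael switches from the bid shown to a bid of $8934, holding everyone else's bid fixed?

$924

The highest bid among the other bidders is $6484; Yael's bid doesn't change that.
Original bid $2415: Yael is not highest (top rival bid is $6484); payoff $0.
Alternative bid $8934: Yael is highest, pays the top rival bid $6484; payoff $7408 − $6484 = $924.
Change in payoff = $924 − ($0) = $924.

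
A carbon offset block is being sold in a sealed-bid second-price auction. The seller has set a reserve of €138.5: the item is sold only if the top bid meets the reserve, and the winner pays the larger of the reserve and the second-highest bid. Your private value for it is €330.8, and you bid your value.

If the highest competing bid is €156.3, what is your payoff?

€174.5

Your bid €330.8 is the highest and exceeds the reserve.
Price = max(second-highest bid, reserve) = max(€156.3, €138.5) = €156.3.
Payoff = €330.8 − €156.3 = €174.5.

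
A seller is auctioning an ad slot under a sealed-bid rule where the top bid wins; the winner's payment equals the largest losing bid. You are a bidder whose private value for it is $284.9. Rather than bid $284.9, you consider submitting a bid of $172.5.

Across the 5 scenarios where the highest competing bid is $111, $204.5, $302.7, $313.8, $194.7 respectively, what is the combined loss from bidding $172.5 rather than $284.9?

The deviation costs you only when the competing bid falls strictly between $172.5 and $284.9; elsewhere both bids give the same outcome.
$111: outcomes coincide → loss $0.
$204.5: truthful payoff $80.4, deviation payoff $0 → loss $80.4.
$302.7: outcomes coincide → loss $0.
$313.8: outcomes coincide → loss $0.
$194.7: truthful payoff $90.2, deviation payoff $0 → loss $90.2.
Total loss = $80.4 + $90.2 = $170.6.

$170.6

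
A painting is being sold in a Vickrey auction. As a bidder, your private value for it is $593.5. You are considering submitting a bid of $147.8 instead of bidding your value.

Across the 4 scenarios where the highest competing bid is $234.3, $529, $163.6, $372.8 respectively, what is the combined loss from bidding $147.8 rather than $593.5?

The deviation costs you only when the competing bid falls strictly between $147.8 and $593.5; elsewhere both bids give the same outcome.
$234.3: truthful payoff $359.2, deviation payoff $0 → loss $359.2.
$529: truthful payoff $64.5, deviation payoff $0 → loss $64.5.
$163.6: truthful payoff $429.9, deviation payoff $0 → loss $429.9.
$372.8: truthful payoff $220.7, deviation payoff $0 → loss $220.7.
Total loss = $359.2 + $64.5 + $429.9 + $220.7 = $1074.3.

$1074.3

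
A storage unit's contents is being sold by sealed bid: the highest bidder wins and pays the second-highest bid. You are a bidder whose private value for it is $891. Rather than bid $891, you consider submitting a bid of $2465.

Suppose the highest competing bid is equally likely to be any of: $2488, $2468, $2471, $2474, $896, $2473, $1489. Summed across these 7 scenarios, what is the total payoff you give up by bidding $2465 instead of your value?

The deviation costs you only when the competing bid falls strictly between $891 and $2465; elsewhere both bids give the same outcome.
$2488: outcomes coincide → loss $0.
$2468: outcomes coincide → loss $0.
$2471: outcomes coincide → loss $0.
$2474: outcomes coincide → loss $0.
$896: truthful payoff $0, deviation payoff −$5 → loss $5.
$2473: outcomes coincide → loss $0.
$1489: truthful payoff $0, deviation payoff −$598 → loss $598.
Total loss = $5 + $598 = $603.
In a second-price auction your bid sets only whether you win, not what you pay, so bidding your true value is weakly dominant.

$603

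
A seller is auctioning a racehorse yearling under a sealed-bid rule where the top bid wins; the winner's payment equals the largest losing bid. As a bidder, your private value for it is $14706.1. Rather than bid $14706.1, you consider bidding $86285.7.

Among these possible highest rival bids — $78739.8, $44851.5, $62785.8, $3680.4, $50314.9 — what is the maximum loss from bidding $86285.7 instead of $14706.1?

$78739.8: truthful gives $0, deviation gives −$64033.7 → loss $64033.7.
$44851.5: truthful gives $0, deviation gives −$30145.4 → loss $30145.4.
$62785.8: truthful gives $0, deviation gives −$48079.7 → loss $48079.7.
$3680.4: same outcome either way → loss $0.
$50314.9: truthful gives $0, deviation gives −$35608.8 → loss $35608.8.
Maximum loss: $64033.7.

$64033.7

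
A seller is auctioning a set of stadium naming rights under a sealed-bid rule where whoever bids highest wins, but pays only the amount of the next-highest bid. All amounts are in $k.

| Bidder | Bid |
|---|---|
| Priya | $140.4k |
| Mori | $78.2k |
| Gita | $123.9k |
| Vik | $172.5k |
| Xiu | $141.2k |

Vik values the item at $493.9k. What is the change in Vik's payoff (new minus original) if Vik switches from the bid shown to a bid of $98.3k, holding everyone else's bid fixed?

The highest bid among the other bidders is $141.2k; Vik's bid doesn't change that.
Original bid $172.5k: Vik is highest, pays the top rival bid $141.2k; payoff $493.9k − $141.2k = $352.7k.
Alternative bid $98.3k: Vik is not highest (top rival bid is $141.2k); payoff $0k.
Change in payoff = $0k − ($352.7k) = −$352.7k.

−$352.7k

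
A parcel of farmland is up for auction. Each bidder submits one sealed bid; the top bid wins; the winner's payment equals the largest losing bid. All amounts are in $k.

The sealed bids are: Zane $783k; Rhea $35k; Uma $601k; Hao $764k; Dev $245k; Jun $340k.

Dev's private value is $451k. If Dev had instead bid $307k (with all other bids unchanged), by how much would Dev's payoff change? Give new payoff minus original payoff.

$0k

The highest bid among the other bidders is $783k; Dev's bid doesn't change that.
Original bid $245k: Dev is not highest (top rival bid is $783k); payoff $0k.
Alternative bid $307k: Dev is not highest (top rival bid is $783k); payoff $0k.
Change in payoff = $0k − ($0k) = $0k.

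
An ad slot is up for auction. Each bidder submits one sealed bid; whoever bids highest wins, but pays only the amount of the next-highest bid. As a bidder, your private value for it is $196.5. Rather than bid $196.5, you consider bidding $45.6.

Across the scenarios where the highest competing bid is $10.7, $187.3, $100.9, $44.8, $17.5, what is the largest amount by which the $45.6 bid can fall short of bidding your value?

$95.6

$10.7: same outcome either way → loss $0.
$187.3: truthful gives $9.2, deviation gives $0 → loss $9.2.
$100.9: truthful gives $95.6, deviation gives $0 → loss $95.6.
$44.8: same outcome either way → loss $0.
$17.5: same outcome either way → loss $0.
Maximum loss: $95.6.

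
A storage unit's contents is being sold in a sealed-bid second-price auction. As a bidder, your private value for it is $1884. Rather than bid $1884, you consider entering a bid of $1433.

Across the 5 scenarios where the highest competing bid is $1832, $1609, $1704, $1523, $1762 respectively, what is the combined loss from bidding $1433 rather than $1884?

The deviation costs you only when the competing bid falls strictly between $1433 and $1884; elsewhere both bids give the same outcome.
$1832: truthful payoff $52, deviation payoff $0 → loss $52.
$1609: truthful payoff $275, deviation payoff $0 → loss $275.
$1704: truthful payoff $180, deviation payoff $0 → loss $180.
$1523: truthful payoff $361, deviation payoff $0 → loss $361.
$1762: truthful payoff $122, deviation payoff $0 → loss $122.
Total loss = $52 + $275 + $180 + $361 + $122 = $990.

$990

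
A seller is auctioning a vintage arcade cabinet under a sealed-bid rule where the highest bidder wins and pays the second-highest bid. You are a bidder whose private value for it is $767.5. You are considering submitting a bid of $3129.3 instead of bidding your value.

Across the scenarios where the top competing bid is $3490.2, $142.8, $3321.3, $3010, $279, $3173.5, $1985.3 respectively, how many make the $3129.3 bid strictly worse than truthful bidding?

The deviation hurts exactly when the highest competing bid lies strictly between $767.5 and $3129.3 — overbidding then wins at a price above your value.
$3490.2: above both → same outcome either way.
$142.8: below both → same outcome either way.
$3321.3: above both → same outcome either way.
$3010: inside the interval → strictly worse (loss $2242.5).
$279: below both → same outcome either way.
$3173.5: above both → same outcome either way.
$1985.3: inside the interval → strictly worse (loss $1217.8).
Count: 2.

2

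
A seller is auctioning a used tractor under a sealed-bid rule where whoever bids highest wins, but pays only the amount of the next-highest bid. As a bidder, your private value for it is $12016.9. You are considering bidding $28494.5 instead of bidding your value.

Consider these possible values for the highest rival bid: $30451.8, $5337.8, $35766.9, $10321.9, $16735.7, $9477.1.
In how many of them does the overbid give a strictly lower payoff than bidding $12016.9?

1

The deviation hurts exactly when the highest competing bid lies strictly between $12016.9 and $28494.5 — overbidding then wins at a price above your value.
$30451.8: above both → same outcome either way.
$5337.8: below both → same outcome either way.
$35766.9: above both → same outcome either way.
$10321.9: below both → same outcome either way.
$16735.7: inside the interval → strictly worse (loss $4718.8).
$9477.1: below both → same outcome either way.
Count: 1.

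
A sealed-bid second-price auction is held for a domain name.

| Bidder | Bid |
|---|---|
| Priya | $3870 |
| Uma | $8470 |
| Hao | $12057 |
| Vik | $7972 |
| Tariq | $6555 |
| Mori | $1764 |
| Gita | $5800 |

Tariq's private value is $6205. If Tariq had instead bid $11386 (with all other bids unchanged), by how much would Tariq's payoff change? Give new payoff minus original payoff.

$0

The highest bid among the other bidders is $12057; Tariq's bid doesn't change that.
Original bid $6555: Tariq is not highest (top rival bid is $12057); payoff $0.
Alternative bid $11386: Tariq is not highest (top rival bid is $12057); payoff $0.
Change in payoff = $0 − ($0) = $0.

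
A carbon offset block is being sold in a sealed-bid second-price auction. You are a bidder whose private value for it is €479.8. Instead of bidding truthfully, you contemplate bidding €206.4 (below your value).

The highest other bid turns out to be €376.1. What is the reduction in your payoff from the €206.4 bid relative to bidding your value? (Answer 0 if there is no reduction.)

Bidding your value €479.8: you win (since €479.8 > €376.1) and pay €376.1. Payoff €103.7.
Bidding €206.4: you lose. Payoff €0.
The competing bid €376.1 lies between your shaded bid and your value, so underbidding forfeits an item you could have won at a profitable price.
Loss from deviating = €103.7 − (€0) = €103.7.
In a second-price auction your bid sets only whether you win, not what you pay, so bidding your true value is weakly dominant.

€103.7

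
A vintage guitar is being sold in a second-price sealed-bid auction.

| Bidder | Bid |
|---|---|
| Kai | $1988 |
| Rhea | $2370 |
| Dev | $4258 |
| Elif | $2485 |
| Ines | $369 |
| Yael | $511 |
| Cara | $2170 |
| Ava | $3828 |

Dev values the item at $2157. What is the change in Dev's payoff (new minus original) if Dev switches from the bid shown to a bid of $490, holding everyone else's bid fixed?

The highest bid among the other bidders is $3828; Dev's bid doesn't change that.
Original bid $4258: Dev is highest, pays the top rival bid $3828; payoff $2157 − $3828 = −$1671.
Alternative bid $490: Dev is not highest (top rival bid is $3828); payoff $0.
Change in payoff = $0 − (−$1671) = $1671.

$1671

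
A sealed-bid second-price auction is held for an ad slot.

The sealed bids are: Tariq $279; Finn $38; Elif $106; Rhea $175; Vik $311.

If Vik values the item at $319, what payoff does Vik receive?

$40

Highest bid: Vik at $311, so Vik wins.
Second-highest bid: Tariq at $279 — that is the price the winner pays.
Vik's payoff = value − price = $319 − $279 = $40.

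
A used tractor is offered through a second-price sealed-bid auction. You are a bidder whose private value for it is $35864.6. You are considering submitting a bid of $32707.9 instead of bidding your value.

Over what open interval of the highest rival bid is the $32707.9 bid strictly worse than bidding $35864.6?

If the competing bid is below $32707.9, both bids win at the same price — no difference.
If it is above $35864.6, both bids lose — no difference.
If it lies strictly between $32707.9 and $35864.6, bidding your value wins at a price below your value (positive payoff) while bidding $32707.9 loses (payoff 0).
So the deviation strictly hurts on the open interval ($32707.9, $35864.6).

($32707.9, $35864.6)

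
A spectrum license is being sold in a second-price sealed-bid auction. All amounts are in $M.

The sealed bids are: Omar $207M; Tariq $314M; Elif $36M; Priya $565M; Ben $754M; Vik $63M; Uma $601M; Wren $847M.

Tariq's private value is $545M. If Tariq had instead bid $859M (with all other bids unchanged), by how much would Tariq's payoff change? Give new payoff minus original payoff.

−$302M

The highest bid among the other bidders is $847M; Tariq's bid doesn't change that.
Original bid $314M: Tariq is not highest (top rival bid is $847M); payoff $0M.
Alternative bid $859M: Tariq is highest, pays the top rival bid $847M; payoff $545M − $847M = −$302M.
Change in payoff = −$302M − ($0M) = −$302M.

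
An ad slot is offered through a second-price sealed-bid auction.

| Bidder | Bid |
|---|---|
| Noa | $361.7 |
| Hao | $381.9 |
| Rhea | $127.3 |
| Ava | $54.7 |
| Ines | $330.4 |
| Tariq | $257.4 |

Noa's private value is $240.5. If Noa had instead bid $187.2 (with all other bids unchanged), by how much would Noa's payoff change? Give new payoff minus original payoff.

$0

The highest bid among the other bidders is $381.9; Noa's bid doesn't change that.
Original bid $361.7: Noa is not highest (top rival bid is $381.9); payoff $0.
Alternative bid $187.2: Noa is not highest (top rival bid is $381.9); payoff $0.
Change in payoff = $0 − ($0) = $0.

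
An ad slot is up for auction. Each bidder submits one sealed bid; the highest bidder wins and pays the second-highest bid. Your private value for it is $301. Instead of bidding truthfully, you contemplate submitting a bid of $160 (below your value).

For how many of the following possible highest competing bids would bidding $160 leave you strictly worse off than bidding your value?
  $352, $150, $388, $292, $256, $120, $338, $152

The deviation hurts exactly when the highest competing bid lies strictly between $160 and $301 — underbidding then forfeits a profitable win.
$352: above both → same outcome either way.
$150: below both → same outcome either way.
$388: above both → same outcome either way.
$292: inside the interval → strictly worse (loss $9).
$256: inside the interval → strictly worse (loss $45).
$120: below both → same outcome either way.
$338: above both → same outcome either way.
$152: below both → same outcome either way.
Count: 2.

2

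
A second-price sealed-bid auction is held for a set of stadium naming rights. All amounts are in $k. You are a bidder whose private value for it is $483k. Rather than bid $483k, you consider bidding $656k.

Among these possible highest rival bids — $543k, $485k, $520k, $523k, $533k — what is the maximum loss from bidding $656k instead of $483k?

$60k

$543k: truthful gives $0k, deviation gives −$60k → loss $60k.
$485k: truthful gives $0k, deviation gives −$2k → loss $2k.
$520k: truthful gives $0k, deviation gives −$37k → loss $37k.
$523k: truthful gives $0k, deviation gives −$40k → loss $40k.
$533k: truthful gives $0k, deviation gives −$50k → loss $50k.
Maximum loss: $60k.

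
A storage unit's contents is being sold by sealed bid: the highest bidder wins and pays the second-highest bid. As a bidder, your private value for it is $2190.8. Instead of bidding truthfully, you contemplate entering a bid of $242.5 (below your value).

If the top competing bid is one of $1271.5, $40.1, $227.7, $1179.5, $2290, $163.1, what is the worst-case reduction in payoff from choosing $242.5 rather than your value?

$1271.5: truthful gives $919.3, deviation gives $0 → loss $919.3.
$40.1: same outcome either way → loss $0.
$227.7: same outcome either way → loss $0.
$1179.5: truthful gives $1011.3, deviation gives $0 → loss $1011.3.
$2290: same outcome either way → loss $0.
$163.1: same outcome either way → loss $0.
Maximum loss: $1011.3.

$1011.3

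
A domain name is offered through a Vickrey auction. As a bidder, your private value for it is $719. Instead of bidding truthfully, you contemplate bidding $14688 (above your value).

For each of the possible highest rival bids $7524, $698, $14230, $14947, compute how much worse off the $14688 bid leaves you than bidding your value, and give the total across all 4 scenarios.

The deviation costs you only when the competing bid falls strictly between $719 and $14688; elsewhere both bids give the same outcome.
$7524: truthful payoff $0, deviation payoff −$6805 → loss $6805.
$698: outcomes coincide → loss $0.
$14230: truthful payoff $0, deviation payoff −$13511 → loss $13511.
$14947: outcomes coincide → loss $0.
Total loss = $6805 + $13511 = $20316.

$20316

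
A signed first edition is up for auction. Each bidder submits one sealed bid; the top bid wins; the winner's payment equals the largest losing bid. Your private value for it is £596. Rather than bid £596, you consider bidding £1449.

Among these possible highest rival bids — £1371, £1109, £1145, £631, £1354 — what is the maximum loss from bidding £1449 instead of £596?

£775

£1371: truthful gives £0, deviation gives −£775 → loss £775.
£1109: truthful gives £0, deviation gives −£513 → loss £513.
£1145: truthful gives £0, deviation gives −£549 → loss £549.
£631: truthful gives £0, deviation gives −£35 → loss £35.
£1354: truthful gives £0, deviation gives −£758 → loss £758.
Maximum loss: £775.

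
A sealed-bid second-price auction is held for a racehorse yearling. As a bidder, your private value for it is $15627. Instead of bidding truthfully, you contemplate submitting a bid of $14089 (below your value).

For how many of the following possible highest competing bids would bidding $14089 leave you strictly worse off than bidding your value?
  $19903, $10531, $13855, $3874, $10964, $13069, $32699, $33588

0

The deviation hurts exactly when the highest competing bid lies strictly between $14089 and $15627 — underbidding then forfeits a profitable win.
$19903: above both → same outcome either way.
$10531: below both → same outcome either way.
$13855: below both → same outcome either way.
$3874: below both → same outcome either way.
$10964: below both → same outcome either way.
$13069: below both → same outcome either way.
$32699: above both → same outcome either way.
$33588: above both → same outcome either way.
Count: 0.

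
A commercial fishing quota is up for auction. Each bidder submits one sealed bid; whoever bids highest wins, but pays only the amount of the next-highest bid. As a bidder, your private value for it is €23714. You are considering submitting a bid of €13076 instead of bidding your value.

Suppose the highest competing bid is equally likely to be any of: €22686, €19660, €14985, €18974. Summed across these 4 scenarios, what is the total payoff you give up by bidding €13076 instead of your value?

The deviation costs you only when the competing bid falls strictly between €13076 and €23714; elsewhere both bids give the same outcome.
€22686: truthful payoff €1028, deviation payoff €0 → loss €1028.
€19660: truthful payoff €4054, deviation payoff €0 → loss €4054.
€14985: truthful payoff €8729, deviation payoff €0 → loss €8729.
€18974: truthful payoff €4740, deviation payoff €0 → loss €4740.
Total loss = €1028 + €4054 + €8729 + €4740 = €18551.
Because the price is fixed by the runner-up's bid, deviating from your value can only change a good outcome into a bad one — never the reverse.

€18551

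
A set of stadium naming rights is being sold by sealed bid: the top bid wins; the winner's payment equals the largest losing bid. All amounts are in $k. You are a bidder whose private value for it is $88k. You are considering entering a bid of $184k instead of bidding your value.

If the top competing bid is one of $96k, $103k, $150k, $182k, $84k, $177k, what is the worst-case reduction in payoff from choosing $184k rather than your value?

$94k

$96k: truthful gives $0k, deviation gives −$8k → loss $8k.
$103k: truthful gives $0k, deviation gives −$15k → loss $15k.
$150k: truthful gives $0k, deviation gives −$62k → loss $62k.
$182k: truthful gives $0k, deviation gives −$94k → loss $94k.
$84k: same outcome either way → loss $0k.
$177k: truthful gives $0k, deviation gives −$89k → loss $89k.
Maximum loss: $94k.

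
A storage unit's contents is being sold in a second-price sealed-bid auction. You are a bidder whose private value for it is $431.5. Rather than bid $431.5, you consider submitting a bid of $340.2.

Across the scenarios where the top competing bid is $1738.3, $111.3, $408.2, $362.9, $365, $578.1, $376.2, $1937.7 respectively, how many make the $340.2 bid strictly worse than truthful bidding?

The deviation hurts exactly when the highest competing bid lies strictly between $340.2 and $431.5 — underbidding then forfeits a profitable win.
$1738.3: above both → same outcome either way.
$111.3: below both → same outcome either way.
$408.2: inside the interval → strictly worse (loss $23.3).
$362.9: inside the interval → strictly worse (loss $68.6).
$365: inside the interval → strictly worse (loss $66.5).
$578.1: above both → same outcome either way.
$376.2: inside the interval → strictly worse (loss $55.3).
$1937.7: above both → same outcome either way.
Count: 4.

4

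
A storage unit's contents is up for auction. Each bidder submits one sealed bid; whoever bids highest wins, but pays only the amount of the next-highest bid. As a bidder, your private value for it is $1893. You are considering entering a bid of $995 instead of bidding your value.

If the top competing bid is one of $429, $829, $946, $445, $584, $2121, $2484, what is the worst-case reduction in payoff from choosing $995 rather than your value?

$429: same outcome either way → loss $0.
$829: same outcome either way → loss $0.
$946: same outcome either way → loss $0.
$445: same outcome either way → loss $0.
$584: same outcome either way → loss $0.
$2121: same outcome either way → loss $0.
$2484: same outcome either way → loss $0.
Maximum loss: $0.

$0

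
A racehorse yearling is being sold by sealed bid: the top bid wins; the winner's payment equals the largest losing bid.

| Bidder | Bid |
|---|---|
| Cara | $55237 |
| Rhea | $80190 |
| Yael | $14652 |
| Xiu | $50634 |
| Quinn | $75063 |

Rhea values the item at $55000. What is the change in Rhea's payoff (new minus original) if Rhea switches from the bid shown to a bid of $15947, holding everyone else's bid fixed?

$20063

The highest bid among the other bidders is $75063; Rhea's bid doesn't change that.
Original bid $80190: Rhea is highest, pays the top rival bid $75063; payoff $55000 − $75063 = −$20063.
Alternative bid $15947: Rhea is not highest (top rival bid is $75063); payoff $0.
Change in payoff = $0 − (−$20063) = $20063.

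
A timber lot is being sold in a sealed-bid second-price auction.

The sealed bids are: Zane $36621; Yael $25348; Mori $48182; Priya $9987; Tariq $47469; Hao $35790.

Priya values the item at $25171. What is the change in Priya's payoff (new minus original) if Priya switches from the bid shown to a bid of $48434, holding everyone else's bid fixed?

−$23011

The highest bid among the other bidders is $48182; Priya's bid doesn't change that.
Original bid $9987: Priya is not highest (top rival bid is $48182); payoff $0.
Alternative bid $48434: Priya is highest, pays the top rival bid $48182; payoff $25171 − $48182 = −$23011.
Change in payoff = −$23011 − ($0) = −$23011.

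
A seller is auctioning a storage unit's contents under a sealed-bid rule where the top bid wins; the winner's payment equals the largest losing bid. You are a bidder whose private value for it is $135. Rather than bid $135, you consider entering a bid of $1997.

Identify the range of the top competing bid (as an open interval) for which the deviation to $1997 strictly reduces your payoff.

($135, $1997)

If the competing bid is below $135, both bids win at the same price — no difference.
If it is above $1997, both bids lose — no difference.
If it lies strictly between $135 and $1997, bidding your value loses (payoff 0) while bidding $1997 wins at a price above your value (payoff negative).
So the deviation strictly hurts on the open interval ($135, $1997).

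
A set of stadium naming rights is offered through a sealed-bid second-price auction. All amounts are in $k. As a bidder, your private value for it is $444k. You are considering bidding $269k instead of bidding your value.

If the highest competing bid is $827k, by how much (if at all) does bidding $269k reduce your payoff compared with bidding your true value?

Bidding your value $444k: you lose (since $444k < $827k). Payoff $0k.
Bidding $269k: you lose. Payoff $0k.
Difference = $0k − $0k = $0k; both bids lead to the same outcome because the competing bid is above both your value and your alternative bid.
Because the price is fixed by the runner-up's bid, deviating from your value can only change a good outcome into a bad one — never the reverse.

$0k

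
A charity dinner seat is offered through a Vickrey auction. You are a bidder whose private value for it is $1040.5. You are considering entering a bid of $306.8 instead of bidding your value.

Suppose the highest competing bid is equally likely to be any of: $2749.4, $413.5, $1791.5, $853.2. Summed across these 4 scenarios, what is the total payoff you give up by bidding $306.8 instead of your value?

$814.3

The deviation costs you only when the competing bid falls strictly between $306.8 and $1040.5; elsewhere both bids give the same outcome.
$2749.4: outcomes coincide → loss $0.
$413.5: truthful payoff $627, deviation payoff $0 → loss $627.
$1791.5: outcomes coincide → loss $0.
$853.2: truthful payoff $187.3, deviation payoff $0 → loss $187.3.
Total loss = $627 + $187.3 = $814.3.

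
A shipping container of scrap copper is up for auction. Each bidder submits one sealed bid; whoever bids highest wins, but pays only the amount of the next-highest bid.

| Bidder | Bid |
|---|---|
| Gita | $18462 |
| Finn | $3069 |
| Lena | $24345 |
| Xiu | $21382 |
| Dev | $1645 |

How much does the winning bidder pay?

$21382

Highest bid: Lena at $24345, so Lena wins.
Second-highest bid: Xiu at $21382 — that is the price the winner pays.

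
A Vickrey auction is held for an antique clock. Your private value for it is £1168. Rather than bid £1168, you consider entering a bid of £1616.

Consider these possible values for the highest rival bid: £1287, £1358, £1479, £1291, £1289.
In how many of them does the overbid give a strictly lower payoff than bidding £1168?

5

The deviation hurts exactly when the highest competing bid lies strictly between £1168 and £1616 — overbidding then wins at a price above your value.
£1287: inside the interval → strictly worse (loss £119).
£1358: inside the interval → strictly worse (loss £190).
£1479: inside the interval → strictly worse (loss £311).
£1291: inside the interval → strictly worse (loss £123).
£1289: inside the interval → strictly worse (loss £121).
Count: 5.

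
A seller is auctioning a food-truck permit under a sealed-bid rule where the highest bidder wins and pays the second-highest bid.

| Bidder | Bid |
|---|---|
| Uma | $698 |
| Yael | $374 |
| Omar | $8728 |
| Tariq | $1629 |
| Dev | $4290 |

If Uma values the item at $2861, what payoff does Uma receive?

Highest bid: Omar at $8728, so Omar wins.
Second-highest bid: Dev at $4290 — that is the price the winner pays.
Uma did not win, so Uma pays nothing and receives nothing: payoff $0.

$0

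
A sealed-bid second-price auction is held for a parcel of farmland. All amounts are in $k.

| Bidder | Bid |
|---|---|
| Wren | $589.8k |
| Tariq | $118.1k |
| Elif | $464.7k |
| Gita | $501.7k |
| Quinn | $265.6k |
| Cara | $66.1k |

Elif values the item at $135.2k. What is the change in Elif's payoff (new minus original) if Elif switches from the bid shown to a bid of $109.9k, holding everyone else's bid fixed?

The highest bid among the other bidders is $589.8k; Elif's bid doesn't change that.
Original bid $464.7k: Elif is not highest (top rival bid is $589.8k); payoff $0k.
Alternative bid $109.9k: Elif is not highest (top rival bid is $589.8k); payoff $0k.
Change in payoff = $0k − ($0k) = $0k.

$0k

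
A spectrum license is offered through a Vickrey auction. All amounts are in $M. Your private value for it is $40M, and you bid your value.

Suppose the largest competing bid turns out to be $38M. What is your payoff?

$2M

Your bid $40M exceeds the highest competing bid $38M, so you win.
In a second-price auction the winner pays the second-highest bid, $38M.
Payoff = value − price = $40M − $38M = $2M.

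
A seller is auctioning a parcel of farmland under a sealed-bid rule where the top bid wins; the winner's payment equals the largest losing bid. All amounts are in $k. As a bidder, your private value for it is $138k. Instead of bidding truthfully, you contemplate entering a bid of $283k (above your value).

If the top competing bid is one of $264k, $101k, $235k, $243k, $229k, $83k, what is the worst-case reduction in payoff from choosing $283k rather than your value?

$126k

$264k: truthful gives $0k, deviation gives −$126k → loss $126k.
$101k: same outcome either way → loss $0k.
$235k: truthful gives $0k, deviation gives −$97k → loss $97k.
$243k: truthful gives $0k, deviation gives −$105k → loss $105k.
$229k: truthful gives $0k, deviation gives −$91k → loss $91k.
$83k: same outcome either way → loss $0k.
Maximum loss: $126k.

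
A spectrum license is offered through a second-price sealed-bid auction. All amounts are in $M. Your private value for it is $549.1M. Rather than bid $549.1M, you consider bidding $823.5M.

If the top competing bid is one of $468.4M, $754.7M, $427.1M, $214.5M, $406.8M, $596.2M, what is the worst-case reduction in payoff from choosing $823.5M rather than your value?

$468.4M: same outcome either way → loss $0M.
$754.7M: truthful gives $0M, deviation gives −$205.6M → loss $205.6M.
$427.1M: same outcome either way → loss $0M.
$214.5M: same outcome either way → loss $0M.
$406.8M: same outcome either way → loss $0M.
$596.2M: truthful gives $0M, deviation gives −$47.1M → loss $47.1M.
Maximum loss: $205.6M.

$205.6M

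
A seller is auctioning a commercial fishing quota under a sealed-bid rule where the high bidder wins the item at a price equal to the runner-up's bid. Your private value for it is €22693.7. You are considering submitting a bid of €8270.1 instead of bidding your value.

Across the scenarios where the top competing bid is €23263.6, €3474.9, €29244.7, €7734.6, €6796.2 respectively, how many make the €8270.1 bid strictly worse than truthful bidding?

0

The deviation hurts exactly when the highest competing bid lies strictly between €8270.1 and €22693.7 — underbidding then forfeits a profitable win.
€23263.6: above both → same outcome either way.
€3474.9: below both → same outcome either way.
€29244.7: above both → same outcome either way.
€7734.6: below both → same outcome either way.
€6796.2: below both → same outcome either way.
Count: 0.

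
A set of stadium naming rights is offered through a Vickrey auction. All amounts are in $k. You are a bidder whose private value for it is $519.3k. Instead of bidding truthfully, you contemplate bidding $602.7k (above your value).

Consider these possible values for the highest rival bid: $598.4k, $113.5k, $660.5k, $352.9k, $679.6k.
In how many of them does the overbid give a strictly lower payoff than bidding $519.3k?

1

The deviation hurts exactly when the highest competing bid lies strictly between $519.3k and $602.7k — overbidding then wins at a price above your value.
$598.4k: inside the interval → strictly worse (loss $79.1k).
$113.5k: below both → same outcome either way.
$660.5k: above both → same outcome either way.
$352.9k: below both → same outcome either way.
$679.6k: above both → same outcome either way.
Count: 1.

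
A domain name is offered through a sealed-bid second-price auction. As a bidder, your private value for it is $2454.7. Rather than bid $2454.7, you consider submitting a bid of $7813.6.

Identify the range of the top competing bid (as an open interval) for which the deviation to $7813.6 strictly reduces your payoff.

($2454.7, $7813.6)

If the competing bid is below $2454.7, both bids win at the same price — no difference.
If it is above $7813.6, both bids lose — no difference.
If it lies strictly between $2454.7 and $7813.6, bidding your value loses (payoff 0) while bidding $7813.6 wins at a price above your value (payoff negative).
So the deviation strictly hurts on the open interval ($2454.7, $7813.6).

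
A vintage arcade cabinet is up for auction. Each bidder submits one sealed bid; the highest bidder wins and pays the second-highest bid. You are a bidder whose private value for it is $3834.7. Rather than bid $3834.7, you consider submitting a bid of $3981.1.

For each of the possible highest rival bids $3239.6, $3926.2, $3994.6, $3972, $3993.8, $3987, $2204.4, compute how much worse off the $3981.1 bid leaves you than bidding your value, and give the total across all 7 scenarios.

The deviation costs you only when the competing bid falls strictly between $3834.7 and $3981.1; elsewhere both bids give the same outcome.
$3239.6: outcomes coincide → loss $0.
$3926.2: truthful payoff $0, deviation payoff −$91.5 → loss $91.5.
$3994.6: outcomes coincide → loss $0.
$3972: truthful payoff $0, deviation payoff −$137.3 → loss $137.3.
$3993.8: outcomes coincide → loss $0.
$3987: outcomes coincide → loss $0.
$2204.4: outcomes coincide → loss $0.
Total loss = $91.5 + $137.3 = $228.8.

$228.8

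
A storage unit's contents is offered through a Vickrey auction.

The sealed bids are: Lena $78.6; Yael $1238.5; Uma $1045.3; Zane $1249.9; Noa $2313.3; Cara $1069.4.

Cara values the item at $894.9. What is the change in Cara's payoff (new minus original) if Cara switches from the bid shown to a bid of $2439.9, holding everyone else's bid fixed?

−$1418.4

The highest bid among the other bidders is $2313.3; Cara's bid doesn't change that.
Original bid $1069.4: Cara is not highest (top rival bid is $2313.3); payoff $0.
Alternative bid $2439.9: Cara is highest, pays the top rival bid $2313.3; payoff $894.9 − $2313.3 = −$1418.4.
Change in payoff = −$1418.4 − ($0) = −$1418.4.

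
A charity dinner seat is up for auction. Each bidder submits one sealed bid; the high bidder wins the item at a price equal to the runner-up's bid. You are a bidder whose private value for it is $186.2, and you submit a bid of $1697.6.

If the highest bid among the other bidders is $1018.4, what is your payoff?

Your bid $1697.6 exceeds the highest competing bid $1018.4, so you win.
In a second-price auction the winner pays the second-highest bid, $1018.4.
Payoff = value − price = $186.2 − $1018.4 = −$832.2.

−$832.2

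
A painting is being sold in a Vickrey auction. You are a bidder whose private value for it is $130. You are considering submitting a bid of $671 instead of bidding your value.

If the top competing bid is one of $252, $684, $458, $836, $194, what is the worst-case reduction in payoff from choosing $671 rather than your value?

$252: truthful gives $0, deviation gives −$122 → loss $122.
$684: same outcome either way → loss $0.
$458: truthful gives $0, deviation gives −$328 → loss $328.
$836: same outcome either way → loss $0.
$194: truthful gives $0, deviation gives −$64 → loss $64.
Maximum loss: $328.

$328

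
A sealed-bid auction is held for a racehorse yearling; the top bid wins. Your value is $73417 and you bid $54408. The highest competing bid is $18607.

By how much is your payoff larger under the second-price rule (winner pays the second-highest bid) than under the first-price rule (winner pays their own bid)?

$35801

You have the highest bid, so you win under either rule.
Second-price: pay $18607 → payoff $54810.
First-price: pay your own bid $54408 → payoff $19009.
Difference = $54810 − ($19009) = $35801.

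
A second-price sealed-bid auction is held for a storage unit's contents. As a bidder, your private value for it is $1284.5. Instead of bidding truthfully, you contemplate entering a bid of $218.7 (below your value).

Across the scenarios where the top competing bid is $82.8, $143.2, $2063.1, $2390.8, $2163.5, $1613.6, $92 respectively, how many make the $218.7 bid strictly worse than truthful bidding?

The deviation hurts exactly when the highest competing bid lies strictly between $218.7 and $1284.5 — underbidding then forfeits a profitable win.
$82.8: below both → same outcome either way.
$143.2: below both → same outcome either way.
$2063.1: above both → same outcome either way.
$2390.8: above both → same outcome either way.
$2163.5: above both → same outcome either way.
$1613.6: above both → same outcome either way.
$92: below both → same outcome either way.
Count: 0.

0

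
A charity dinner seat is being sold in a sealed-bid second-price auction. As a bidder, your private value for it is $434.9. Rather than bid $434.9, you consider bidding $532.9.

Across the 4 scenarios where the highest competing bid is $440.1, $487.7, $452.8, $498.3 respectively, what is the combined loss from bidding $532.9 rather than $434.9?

The deviation costs you only when the competing bid falls strictly between $434.9 and $532.9; elsewhere both bids give the same outcome.
$440.1: truthful payoff $0, deviation payoff −$5.2 → loss $5.2.
$487.7: truthful payoff $0, deviation payoff −$52.8 → loss $52.8.
$452.8: truthful payoff $0, deviation payoff −$17.9 → loss $17.9.
$498.3: truthful payoff $0, deviation payoff −$63.4 → loss $63.4.
Total loss = $5.2 + $52.8 + $17.9 + $63.4 = $139.3.

$139.3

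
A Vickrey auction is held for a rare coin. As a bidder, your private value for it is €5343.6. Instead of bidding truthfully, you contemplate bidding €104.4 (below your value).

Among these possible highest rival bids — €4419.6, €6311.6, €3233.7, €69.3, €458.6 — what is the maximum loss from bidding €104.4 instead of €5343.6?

€4419.6: truthful gives €924, deviation gives €0 → loss €924.
€6311.6: same outcome either way → loss €0.
€3233.7: truthful gives €2109.9, deviation gives €0 → loss €2109.9.
€69.3: same outcome either way → loss €0.
€458.6: truthful gives €4885, deviation gives €0 → loss €4885.
Maximum loss: €4885.

€4885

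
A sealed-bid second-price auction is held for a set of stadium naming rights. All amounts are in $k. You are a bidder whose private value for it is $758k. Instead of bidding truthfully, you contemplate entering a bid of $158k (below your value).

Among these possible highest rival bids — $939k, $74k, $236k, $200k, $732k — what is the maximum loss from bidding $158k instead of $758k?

$939k: same outcome either way → loss $0k.
$74k: same outcome either way → loss $0k.
$236k: truthful gives $522k, deviation gives $0k → loss $522k.
$200k: truthful gives $558k, deviation gives $0k → loss $558k.
$732k: truthful gives $26k, deviation gives $0k → loss $26k.
Maximum loss: $558k.

$558k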